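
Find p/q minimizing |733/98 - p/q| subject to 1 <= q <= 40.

Expand x = 733/98 as a continued fraction with the Euclidean algorithm:
  733 = 7*98 + 47, so a_0 = 7.
  98 = 2*47 + 4, so a_1 = 2.
  47 = 11*4 + 3, so a_2 = 11.
  4 = 1*3 + 1, so a_3 = 1.
  3 = 3*1 + 0, so a_4 = 3.
so x = [7; 2, 11, 1, 3].
Convergents (p_i = a_i*p_{i-1} + p_{i-2}, q_i = a_i*q_{i-1} + q_{i-2} with p_{-2}=0, p_{-1}=1, q_{-2}=1, q_{-1}=0), until the denominator exceeds 40:
  i=0: a_0=7, p_0 = 7*1 + 0 = 7, q_0 = 7*0 + 1 = 1.
  i=1: a_1=2, p_1 = 2*7 + 1 = 15, q_1 = 2*1 + 0 = 2.
  i=2: a_2=11, p_2 = 11*15 + 7 = 172, q_2 = 11*2 + 1 = 23.
  i=3: a_3=1, p_3 = 1*172 + 15 = 187, q_3 = 1*23 + 2 = 25.
  i=4: a_4=3, p_4 = 3*187 + 172 = 733, q_4 = 3*25 + 23 = 98.
q_4 = 98 > 40, so the last convergent with denominator <= 40 is p_3/q_3 = 187/25.
The closest fraction with denominator <= 40 is either p_3/q_3 or the intermediate fraction (k*p_3 + p_2)/(k*q_3 + q_2) with the largest k >= 1 whose denominator stays <= 40; these approach x as k grows, and every other convergent or intermediate fraction in range is farther away.
Largest k: floor((40 - q_2)/q_3) = floor((40 - 23)/25) = 0.
Since k = 0, no intermediate fraction beyond p_3/q_3 has denominator <= 40, so the convergent 187/25 is the closest (its error is |733*25 - 187*98|/(98*25) = 1/2450).

187/25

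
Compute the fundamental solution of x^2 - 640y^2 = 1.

First expand sqrt(640) as a continued fraction. With x_i = (sqrt(640) + m_i)/d_i and (m_0, d_0) = (0, 1): a_0 = floor(sqrt(640)) = 25, since 25^2 = 625 <= 640 < 676 = 26^2.
Iterate m_{i+1} = d_i*a_i - m_i, d_{i+1} = (640 - m_{i+1}^2)/d_i, a_{i+1} = floor((a_0 + m_{i+1})/d_{i+1}):
  m_1 = 1*25 - 0 = 25, d_1 = (640 - 25^2)/1 = 15/1 = 15, a_1 = floor((25 + 25)/15) = 3.
  m_2 = 15*3 - 25 = 20, d_2 = (640 - 20^2)/15 = 240/15 = 16, a_2 = floor((25 + 20)/16) = 2.
  m_3 = 16*2 - 20 = 12, d_3 = (640 - 12^2)/16 = 496/16 = 31, a_3 = floor((25 + 12)/31) = 1.
  m_4 = 31*1 - 12 = 19, d_4 = (640 - 19^2)/31 = 279/31 = 9, a_4 = floor((25 + 19)/9) = 4.
  m_5 = 9*4 - 19 = 17, d_5 = (640 - 17^2)/9 = 351/9 = 39, a_5 = floor((25 + 17)/39) = 1.
  m_6 = 39*1 - 17 = 22, d_6 = (640 - 22^2)/39 = 156/39 = 4, a_6 = floor((25 + 22)/4) = 11.
  m_7 = 4*11 - 22 = 22, d_7 = (640 - 22^2)/4 = 156/4 = 39, a_7 = floor((25 + 22)/39) = 1.
  m_8 = 39*1 - 22 = 17, d_8 = (640 - 17^2)/39 = 351/39 = 9, a_8 = floor((25 + 17)/9) = 4.
  m_9 = 9*4 - 17 = 19, d_9 = (640 - 19^2)/9 = 279/9 = 31, a_9 = floor((25 + 19)/31) = 1.
  m_10 = 31*1 - 19 = 12, d_10 = (640 - 12^2)/31 = 496/31 = 16, a_10 = floor((25 + 12)/16) = 2.
  m_11 = 16*2 - 12 = 20, d_11 = (640 - 20^2)/16 = 240/16 = 15, a_11 = floor((25 + 20)/15) = 3.
  m_12 = 15*3 - 20 = 25, d_12 = (640 - 25^2)/15 = 15/15 = 1, a_12 = floor((25 + 25)/1) = 50.
  m_13 = 1*50 - 25 = 25, d_13 = (640 - 25^2)/1 = 15/1 = 15: (m_13, d_13) = (m_1, d_1) = (25, 15), so from here the quotients repeat a_1, ..., a_12; the period length is 12.
So sqrt(640) = [25; (3, 2, 1, 4, 1, 11, 1, 4, 1, 2, 3, 50)] with period length k = 12.
k is even, so the fundamental solution of x^2 - 640y^2 = 1 is (p_{k-1}, q_{k-1}) = (p_11, q_11); compute convergents through index 11.
Convergents (p_i = a_i*p_{i-1} + p_{i-2}, q_i = a_i*q_{i-1} + q_{i-2} with p_{-2}=0, p_{-1}=1, q_{-2}=1, q_{-1}=0):
  i=0: a_0=25, p_0 = 25*1 + 0 = 25, q_0 = 25*0 + 1 = 1.
  i=1: a_1=3, p_1 = 3*25 + 1 = 76, q_1 = 3*1 + 0 = 3.
  i=2: a_2=2, p_2 = 2*76 + 25 = 177, q_2 = 2*3 + 1 = 7.
  i=3: a_3=1, p_3 = 1*177 + 76 = 253, q_3 = 1*7 + 3 = 10.
  i=4: a_4=4, p_4 = 4*253 + 177 = 1189, q_4 = 4*10 + 7 = 47.
  i=5: a_5=1, p_5 = 1*1189 + 253 = 1442, q_5 = 1*47 + 10 = 57.
  i=6: a_6=11, p_6 = 11*1442 + 1189 = 17051, q_6 = 11*57 + 47 = 674.
  i=7: a_7=1, p_7 = 1*17051 + 1442 = 18493, q_7 = 1*674 + 57 = 731.
  i=8: a_8=4, p_8 = 4*18493 + 17051 = 91023, q_8 = 4*731 + 674 = 3598.
  i=9: a_9=1, p_9 = 1*91023 + 18493 = 109516, q_9 = 1*3598 + 731 = 4329.
  i=10: a_10=2, p_10 = 2*109516 + 91023 = 310055, q_10 = 2*4329 + 3598 = 12256.
  i=11: a_11=3, p_11 = 3*310055 + 109516 = 1039681, q_11 = 3*12256 + 4329 = 41097.
Check: 1039681^2 - 640*41097^2 = 1080936581761 - 1080936581760 = 1, so (x, y) = (1039681, 41097) solves the equation, and by the theorem it is the least positive solution.

(x, y) = (1039681, 41097)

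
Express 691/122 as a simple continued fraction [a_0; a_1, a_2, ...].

[5; 1, 1, 1, 40]

Run the Euclidean algorithm on 691 and 122; the successive quotients are the partial quotients a_0, a_1, ... (each step inverts the fractional part left over by the previous one):
  691 = 5*122 + 81, so a_0 = 5.
  122 = 1*81 + 41, so a_1 = 1.
  81 = 1*41 + 40, so a_2 = 1.
  41 = 1*40 + 1, so a_3 = 1.
  40 = 40*1 + 0, so a_4 = 40.
The remainder reaches 0 after 5 divisions, so the expansion has 5 partial quotients, read off in order.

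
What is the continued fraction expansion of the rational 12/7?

[1; 1, 2, 2]

Run the Euclidean algorithm on 12 and 7; the successive quotients are the partial quotients a_0, a_1, ... (each step inverts the fractional part left over by the previous one):
  12 = 1*7 + 5, so a_0 = 1.
  7 = 1*5 + 2, so a_1 = 1.
  5 = 2*2 + 1, so a_2 = 2.
  2 = 2*1 + 0, so a_3 = 2.
The remainder reaches 0 after 4 divisions, so the expansion has 4 partial quotients, read off in order.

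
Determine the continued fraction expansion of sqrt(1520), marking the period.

Write x_i = (sqrt(1520) + m_i)/d_i with (m_0, d_0) = (0, 1). a_0 = floor(sqrt(1520)) = 38, since 38^2 = 1444 <= 1520 < 1521 = 39^2.
Iterate m_{i+1} = d_i*a_i - m_i, d_{i+1} = (1520 - m_{i+1}^2)/d_i, a_{i+1} = floor((a_0 + m_{i+1})/d_{i+1}):
  m_1 = 1*38 - 0 = 38, d_1 = (1520 - 38^2)/1 = 76/1 = 76, a_1 = floor((38 + 38)/76) = 1.
  m_2 = 76*1 - 38 = 38, d_2 = (1520 - 38^2)/76 = 76/76 = 1, a_2 = floor((38 + 38)/1) = 76.
  m_3 = 1*76 - 38 = 38, d_3 = (1520 - 38^2)/1 = 76/1 = 76: (m_3, d_3) = (m_1, d_1) = (38, 76), so from here the quotients repeat a_1, a_2; the period length is 2.
Hence the expansion of sqrt(1520) is a_0 = 38 followed by the repeating block 1, 76 (period 2).

[38; (1, 76)]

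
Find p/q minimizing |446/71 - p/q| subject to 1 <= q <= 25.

157/25

Expand x = 446/71 as a continued fraction with the Euclidean algorithm:
  446 = 6*71 + 20, so a_0 = 6.
  71 = 3*20 + 11, so a_1 = 3.
  20 = 1*11 + 9, so a_2 = 1.
  11 = 1*9 + 2, so a_3 = 1.
  9 = 4*2 + 1, so a_4 = 4.
  2 = 2*1 + 0, so a_5 = 2.
so x = [6; 3, 1, 1, 4, 2].
Convergents (p_i = a_i*p_{i-1} + p_{i-2}, q_i = a_i*q_{i-1} + q_{i-2} with p_{-2}=0, p_{-1}=1, q_{-2}=1, q_{-1}=0), until the denominator exceeds 25:
  i=0: a_0=6, p_0 = 6*1 + 0 = 6, q_0 = 6*0 + 1 = 1.
  i=1: a_1=3, p_1 = 3*6 + 1 = 19, q_1 = 3*1 + 0 = 3.
  i=2: a_2=1, p_2 = 1*19 + 6 = 25, q_2 = 1*3 + 1 = 4.
  i=3: a_3=1, p_3 = 1*25 + 19 = 44, q_3 = 1*4 + 3 = 7.
  i=4: a_4=4, p_4 = 4*44 + 25 = 201, q_4 = 4*7 + 4 = 32.
q_4 = 32 > 25, so the last convergent with denominator <= 25 is p_3/q_3 = 44/7.
The closest fraction with denominator <= 25 is either p_3/q_3 or the intermediate fraction (k*p_3 + p_2)/(k*q_3 + q_2) with the largest k >= 1 whose denominator stays <= 25; these approach x as k grows, and every other convergent or intermediate fraction in range is farther away.
Largest k: floor((25 - q_2)/q_3) = floor((25 - 4)/7) = 3.
That gives (3*44 + 25)/(3*7 + 4) = 157/25.
Compare the errors: |x - 44/7| = |446*7 - 44*71|/(71*7) = 2/497, and |x - 157/25| = |446*25 - 157*71|/(71*25) = 3/1775.
Cross-multiplying, 3*497 = 1491 < 3550 = 2*1775, so 3/1775 is smaller: the intermediate fraction 157/25 is closer to x than 44/7.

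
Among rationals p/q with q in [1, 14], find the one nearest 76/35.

Expand x = 76/35 as a continued fraction with the Euclidean algorithm:
  76 = 2*35 + 6, so a_0 = 2.
  35 = 5*6 + 5, so a_1 = 5.
  6 = 1*5 + 1, so a_2 = 1.
  5 = 5*1 + 0, so a_3 = 5.
so x = [2; 5, 1, 5].
Convergents (p_i = a_i*p_{i-1} + p_{i-2}, q_i = a_i*q_{i-1} + q_{i-2} with p_{-2}=0, p_{-1}=1, q_{-2}=1, q_{-1}=0), until the denominator exceeds 14:
  i=0: a_0=2, p_0 = 2*1 + 0 = 2, q_0 = 2*0 + 1 = 1.
  i=1: a_1=5, p_1 = 5*2 + 1 = 11, q_1 = 5*1 + 0 = 5.
  i=2: a_2=1, p_2 = 1*11 + 2 = 13, q_2 = 1*5 + 1 = 6.
  i=3: a_3=5, p_3 = 5*13 + 11 = 76, q_3 = 5*6 + 5 = 35.
q_3 = 35 > 14, so the last convergent with denominator <= 14 is p_2/q_2 = 13/6.
The closest fraction with denominator <= 14 is either p_2/q_2 or the intermediate fraction (k*p_2 + p_1)/(k*q_2 + q_1) with the largest k >= 1 whose denominator stays <= 14; these approach x as k grows, and every other convergent or intermediate fraction in range is farther away.
Largest k: floor((14 - q_1)/q_2) = floor((14 - 5)/6) = 1.
That gives (1*13 + 11)/(1*6 + 5) = 24/11.
Compare the errors: |x - 13/6| = |76*6 - 13*35|/(35*6) = 1/210, and |x - 24/11| = |76*11 - 24*35|/(35*11) = 4/385.
Cross-multiplying, 1*385 = 385 < 840 = 4*210, so 1/210 is smaller: the convergent 13/6 is closer to x than 24/11.

13/6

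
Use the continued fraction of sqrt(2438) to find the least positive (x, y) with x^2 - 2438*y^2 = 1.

First expand sqrt(2438) as a continued fraction. With x_i = (sqrt(2438) + m_i)/d_i and (m_0, d_0) = (0, 1): a_0 = floor(sqrt(2438)) = 49, since 49^2 = 2401 <= 2438 < 2500 = 50^2.
Iterate m_{i+1} = d_i*a_i - m_i, d_{i+1} = (2438 - m_{i+1}^2)/d_i, a_{i+1} = floor((a_0 + m_{i+1})/d_{i+1}):
  m_1 = 1*49 - 0 = 49, d_1 = (2438 - 49^2)/1 = 37/1 = 37, a_1 = floor((49 + 49)/37) = 2.
  m_2 = 37*2 - 49 = 25, d_2 = (2438 - 25^2)/37 = 1813/37 = 49, a_2 = floor((49 + 25)/49) = 1.
  m_3 = 49*1 - 25 = 24, d_3 = (2438 - 24^2)/49 = 1862/49 = 38, a_3 = floor((49 + 24)/38) = 1.
  m_4 = 38*1 - 24 = 14, d_4 = (2438 - 14^2)/38 = 2242/38 = 59, a_4 = floor((49 + 14)/59) = 1.
  m_5 = 59*1 - 14 = 45, d_5 = (2438 - 45^2)/59 = 413/59 = 7, a_5 = floor((49 + 45)/7) = 13.
  m_6 = 7*13 - 45 = 46, d_6 = (2438 - 46^2)/7 = 322/7 = 46, a_6 = floor((49 + 46)/46) = 2.
  m_7 = 46*2 - 46 = 46, d_7 = (2438 - 46^2)/46 = 322/46 = 7, a_7 = floor((49 + 46)/7) = 13.
  m_8 = 7*13 - 46 = 45, d_8 = (2438 - 45^2)/7 = 413/7 = 59, a_8 = floor((49 + 45)/59) = 1.
  m_9 = 59*1 - 45 = 14, d_9 = (2438 - 14^2)/59 = 2242/59 = 38, a_9 = floor((49 + 14)/38) = 1.
  m_10 = 38*1 - 14 = 24, d_10 = (2438 - 24^2)/38 = 1862/38 = 49, a_10 = floor((49 + 24)/49) = 1.
  m_11 = 49*1 - 24 = 25, d_11 = (2438 - 25^2)/49 = 1813/49 = 37, a_11 = floor((49 + 25)/37) = 2.
  m_12 = 37*2 - 25 = 49, d_12 = (2438 - 49^2)/37 = 37/37 = 1, a_12 = floor((49 + 49)/1) = 98.
  m_13 = 1*98 - 49 = 49, d_13 = (2438 - 49^2)/1 = 37/1 = 37: (m_13, d_13) = (m_1, d_1) = (49, 37), so from here the quotients repeat a_1, ..., a_12; the period length is 12.
So sqrt(2438) = [49; (2, 1, 1, 1, 13, 2, 13, 1, 1, 1, 2, 98)] with period length k = 12.
k is even, so the fundamental solution of x^2 - 2438y^2 = 1 is (p_{k-1}, q_{k-1}) = (p_11, q_11); compute convergents through index 11.
Convergents (p_i = a_i*p_{i-1} + p_{i-2}, q_i = a_i*q_{i-1} + q_{i-2} with p_{-2}=0, p_{-1}=1, q_{-2}=1, q_{-1}=0):
  i=0: a_0=49, p_0 = 49*1 + 0 = 49, q_0 = 49*0 + 1 = 1.
  i=1: a_1=2, p_1 = 2*49 + 1 = 99, q_1 = 2*1 + 0 = 2.
  i=2: a_2=1, p_2 = 1*99 + 49 = 148, q_2 = 1*2 + 1 = 3.
  i=3: a_3=1, p_3 = 1*148 + 99 = 247, q_3 = 1*3 + 2 = 5.
  i=4: a_4=1, p_4 = 1*247 + 148 = 395, q_4 = 1*5 + 3 = 8.
  i=5: a_5=13, p_5 = 13*395 + 247 = 5382, q_5 = 13*8 + 5 = 109.
  i=6: a_6=2, p_6 = 2*5382 + 395 = 11159, q_6 = 2*109 + 8 = 226.
  i=7: a_7=13, p_7 = 13*11159 + 5382 = 150449, q_7 = 13*226 + 109 = 3047.
  i=8: a_8=1, p_8 = 1*150449 + 11159 = 161608, q_8 = 1*3047 + 226 = 3273.
  i=9: a_9=1, p_9 = 1*161608 + 150449 = 312057, q_9 = 1*3273 + 3047 = 6320.
  i=10: a_10=1, p_10 = 1*312057 + 161608 = 473665, q_10 = 1*6320 + 3273 = 9593.
  i=11: a_11=2, p_11 = 2*473665 + 312057 = 1259387, q_11 = 2*9593 + 6320 = 25506.
Check: 1259387^2 - 2438*25506^2 = 1586055615769 - 1586055615768 = 1, so (x, y) = (1259387, 25506) solves the equation, and by the theorem it is the least positive solution.

(x, y) = (1259387, 25506)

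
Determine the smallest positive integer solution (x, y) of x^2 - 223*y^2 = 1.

First expand sqrt(223) as a continued fraction. With x_i = (sqrt(223) + m_i)/d_i and (m_0, d_0) = (0, 1): a_0 = floor(sqrt(223)) = 14, since 14^2 = 196 <= 223 < 225 = 15^2.
Iterate m_{i+1} = d_i*a_i - m_i, d_{i+1} = (223 - m_{i+1}^2)/d_i, a_{i+1} = floor((a_0 + m_{i+1})/d_{i+1}):
  m_1 = 1*14 - 0 = 14, d_1 = (223 - 14^2)/1 = 27/1 = 27, a_1 = floor((14 + 14)/27) = 1.
  m_2 = 27*1 - 14 = 13, d_2 = (223 - 13^2)/27 = 54/27 = 2, a_2 = floor((14 + 13)/2) = 13.
  m_3 = 2*13 - 13 = 13, d_3 = (223 - 13^2)/2 = 54/2 = 27, a_3 = floor((14 + 13)/27) = 1.
  m_4 = 27*1 - 13 = 14, d_4 = (223 - 14^2)/27 = 27/27 = 1, a_4 = floor((14 + 14)/1) = 28.
  m_5 = 1*28 - 14 = 14, d_5 = (223 - 14^2)/1 = 27/1 = 27: (m_5, d_5) = (m_1, d_1) = (14, 27), so from here the quotients repeat a_1, ..., a_4; the period length is 4.
So sqrt(223) = [14; (1, 13, 1, 28)] with period length k = 4.
k is even, so the fundamental solution of x^2 - 223y^2 = 1 is (p_{k-1}, q_{k-1}) = (p_3, q_3); compute convergents through index 3.
Convergents (p_i = a_i*p_{i-1} + p_{i-2}, q_i = a_i*q_{i-1} + q_{i-2} with p_{-2}=0, p_{-1}=1, q_{-2}=1, q_{-1}=0):
  i=0: a_0=14, p_0 = 14*1 + 0 = 14, q_0 = 14*0 + 1 = 1.
  i=1: a_1=1, p_1 = 1*14 + 1 = 15, q_1 = 1*1 + 0 = 1.
  i=2: a_2=13, p_2 = 13*15 + 14 = 209, q_2 = 13*1 + 1 = 14.
  i=3: a_3=1, p_3 = 1*209 + 15 = 224, q_3 = 1*14 + 1 = 15.
Check: 224^2 - 223*15^2 = 50176 - 50175 = 1, so (x, y) = (224, 15) solves the equation, and by the theorem it is the least positive solution.

(x, y) = (224, 15)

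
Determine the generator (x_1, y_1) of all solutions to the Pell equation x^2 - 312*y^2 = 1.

(x, y) = (53, 3)

First expand sqrt(312) as a continued fraction. With x_i = (sqrt(312) + m_i)/d_i and (m_0, d_0) = (0, 1): a_0 = floor(sqrt(312)) = 17, since 17^2 = 289 <= 312 < 324 = 18^2.
Iterate m_{i+1} = d_i*a_i - m_i, d_{i+1} = (312 - m_{i+1}^2)/d_i, a_{i+1} = floor((a_0 + m_{i+1})/d_{i+1}):
  m_1 = 1*17 - 0 = 17, d_1 = (312 - 17^2)/1 = 23/1 = 23, a_1 = floor((17 + 17)/23) = 1.
  m_2 = 23*1 - 17 = 6, d_2 = (312 - 6^2)/23 = 276/23 = 12, a_2 = floor((17 + 6)/12) = 1.
  m_3 = 12*1 - 6 = 6, d_3 = (312 - 6^2)/12 = 276/12 = 23, a_3 = floor((17 + 6)/23) = 1.
  m_4 = 23*1 - 6 = 17, d_4 = (312 - 17^2)/23 = 23/23 = 1, a_4 = floor((17 + 17)/1) = 34.
  m_5 = 1*34 - 17 = 17, d_5 = (312 - 17^2)/1 = 23/1 = 23: (m_5, d_5) = (m_1, d_1) = (17, 23), so from here the quotients repeat a_1, ..., a_4; the period length is 4.
So sqrt(312) = [17; (1, 1, 1, 34)] with period length k = 4.
k is even, so the fundamental solution of x^2 - 312y^2 = 1 is (p_{k-1}, q_{k-1}) = (p_3, q_3); compute convergents through index 3.
Convergents (p_i = a_i*p_{i-1} + p_{i-2}, q_i = a_i*q_{i-1} + q_{i-2} with p_{-2}=0, p_{-1}=1, q_{-2}=1, q_{-1}=0):
  i=0: a_0=17, p_0 = 17*1 + 0 = 17, q_0 = 17*0 + 1 = 1.
  i=1: a_1=1, p_1 = 1*17 + 1 = 18, q_1 = 1*1 + 0 = 1.
  i=2: a_2=1, p_2 = 1*18 + 17 = 35, q_2 = 1*1 + 1 = 2.
  i=3: a_3=1, p_3 = 1*35 + 18 = 53, q_3 = 1*2 + 1 = 3.
Check: 53^2 - 312*3^2 = 2809 - 2808 = 1, so (x, y) = (53, 3) solves the equation, and by the theorem it is the least positive solution.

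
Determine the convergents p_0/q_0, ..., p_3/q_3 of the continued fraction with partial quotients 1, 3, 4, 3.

Using the convergent recurrence p_i = a_i*p_{i-1} + p_{i-2}, q_i = a_i*q_{i-1} + q_{i-2} with p_{-2}=0, p_{-1}=1, q_{-2}=1, q_{-1}=0:
  i=0: a_0=1, p_0 = 1*1 + 0 = 1, q_0 = 1*0 + 1 = 1.
  i=1: a_1=3, p_1 = 3*1 + 1 = 4, q_1 = 3*1 + 0 = 3.
  i=2: a_2=4, p_2 = 4*4 + 1 = 17, q_2 = 4*3 + 1 = 13.
  i=3: a_3=3, p_3 = 3*17 + 4 = 55, q_3 = 3*13 + 3 = 42.

1/1, 4/3, 17/13, 55/42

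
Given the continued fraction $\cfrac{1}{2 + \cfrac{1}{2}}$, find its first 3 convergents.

0/1, 1/2, 2/5

Using the convergent recurrence p_i = a_i*p_{i-1} + p_{i-2}, q_i = a_i*q_{i-1} + q_{i-2} with p_{-2}=0, p_{-1}=1, q_{-2}=1, q_{-1}=0:
  i=0: a_0=0, p_0 = 0*1 + 0 = 0, q_0 = 0*0 + 1 = 1.
  i=1: a_1=2, p_1 = 2*0 + 1 = 1, q_1 = 2*1 + 0 = 2.
  i=2: a_2=2, p_2 = 2*1 + 0 = 2, q_2 = 2*2 + 1 = 5.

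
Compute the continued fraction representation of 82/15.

[5; 2, 7]

Run the Euclidean algorithm on 82 and 15; the successive quotients are the partial quotients a_0, a_1, ... (each step inverts the fractional part left over by the previous one):
  82 = 5*15 + 7, so a_0 = 5.
  15 = 2*7 + 1, so a_1 = 2.
  7 = 7*1 + 0, so a_2 = 7.
The remainder reaches 0 after 3 divisions, so the expansion has 3 partial quotients, read off in order.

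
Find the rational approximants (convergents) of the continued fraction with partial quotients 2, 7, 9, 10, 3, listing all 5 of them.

2/1, 15/7, 137/64, 1385/647, 4292/2005

Using the convergent recurrence p_i = a_i*p_{i-1} + p_{i-2}, q_i = a_i*q_{i-1} + q_{i-2} with p_{-2}=0, p_{-1}=1, q_{-2}=1, q_{-1}=0:
  i=0: a_0=2, p_0 = 2*1 + 0 = 2, q_0 = 2*0 + 1 = 1.
  i=1: a_1=7, p_1 = 7*2 + 1 = 15, q_1 = 7*1 + 0 = 7.
  i=2: a_2=9, p_2 = 9*15 + 2 = 137, q_2 = 9*7 + 1 = 64.
  i=3: a_3=10, p_3 = 10*137 + 15 = 1385, q_3 = 10*64 + 7 = 647.
  i=4: a_4=3, p_4 = 3*1385 + 137 = 4292, q_4 = 3*647 + 64 = 2005.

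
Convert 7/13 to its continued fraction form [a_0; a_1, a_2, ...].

[0; 1, 1, 6]

Run the Euclidean algorithm on 7 and 13; the successive quotients are the partial quotients a_0, a_1, ... (each step inverts the fractional part left over by the previous one):
  7 = 0*13 + 7, so a_0 = 0.
  13 = 1*7 + 6, so a_1 = 1.
  7 = 1*6 + 1, so a_2 = 1.
  6 = 6*1 + 0, so a_3 = 6.
The remainder reaches 0 after 4 divisions, so the expansion has 4 partial quotients, read off in order.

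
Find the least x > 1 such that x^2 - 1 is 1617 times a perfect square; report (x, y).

(x, y) = (2234497, 55568)

First expand sqrt(1617) as a continued fraction. With x_i = (sqrt(1617) + m_i)/d_i and (m_0, d_0) = (0, 1): a_0 = floor(sqrt(1617)) = 40, since 40^2 = 1600 <= 1617 < 1681 = 41^2.
Iterate m_{i+1} = d_i*a_i - m_i, d_{i+1} = (1617 - m_{i+1}^2)/d_i, a_{i+1} = floor((a_0 + m_{i+1})/d_{i+1}):
  m_1 = 1*40 - 0 = 40, d_1 = (1617 - 40^2)/1 = 17/1 = 17, a_1 = floor((40 + 40)/17) = 4.
  m_2 = 17*4 - 40 = 28, d_2 = (1617 - 28^2)/17 = 833/17 = 49, a_2 = floor((40 + 28)/49) = 1.
  m_3 = 49*1 - 28 = 21, d_3 = (1617 - 21^2)/49 = 1176/49 = 24, a_3 = floor((40 + 21)/24) = 2.
  m_4 = 24*2 - 21 = 27, d_4 = (1617 - 27^2)/24 = 888/24 = 37, a_4 = floor((40 + 27)/37) = 1.
  m_5 = 37*1 - 27 = 10, d_5 = (1617 - 10^2)/37 = 1517/37 = 41, a_5 = floor((40 + 10)/41) = 1.
  m_6 = 41*1 - 10 = 31, d_6 = (1617 - 31^2)/41 = 656/41 = 16, a_6 = floor((40 + 31)/16) = 4.
  m_7 = 16*4 - 31 = 33, d_7 = (1617 - 33^2)/16 = 528/16 = 33, a_7 = floor((40 + 33)/33) = 2.
  m_8 = 33*2 - 33 = 33, d_8 = (1617 - 33^2)/33 = 528/33 = 16, a_8 = floor((40 + 33)/16) = 4.
  m_9 = 16*4 - 33 = 31, d_9 = (1617 - 31^2)/16 = 656/16 = 41, a_9 = floor((40 + 31)/41) = 1.
  m_10 = 41*1 - 31 = 10, d_10 = (1617 - 10^2)/41 = 1517/41 = 37, a_10 = floor((40 + 10)/37) = 1.
  m_11 = 37*1 - 10 = 27, d_11 = (1617 - 27^2)/37 = 888/37 = 24, a_11 = floor((40 + 27)/24) = 2.
  m_12 = 24*2 - 27 = 21, d_12 = (1617 - 21^2)/24 = 1176/24 = 49, a_12 = floor((40 + 21)/49) = 1.
  m_13 = 49*1 - 21 = 28, d_13 = (1617 - 28^2)/49 = 833/49 = 17, a_13 = floor((40 + 28)/17) = 4.
  m_14 = 17*4 - 28 = 40, d_14 = (1617 - 40^2)/17 = 17/17 = 1, a_14 = floor((40 + 40)/1) = 80.
  m_15 = 1*80 - 40 = 40, d_15 = (1617 - 40^2)/1 = 17/1 = 17: (m_15, d_15) = (m_1, d_1) = (40, 17), so from here the quotients repeat a_1, ..., a_14; the period length is 14.
So sqrt(1617) = [40; (4, 1, 2, 1, 1, 4, 2, 4, 1, 1, 2, 1, 4, 80)] with period length k = 14.
k is even, so the fundamental solution of x^2 - 1617y^2 = 1 is (p_{k-1}, q_{k-1}) = (p_13, q_13); compute convergents through index 13.
Convergents (p_i = a_i*p_{i-1} + p_{i-2}, q_i = a_i*q_{i-1} + q_{i-2} with p_{-2}=0, p_{-1}=1, q_{-2}=1, q_{-1}=0):
  i=0: a_0=40, p_0 = 40*1 + 0 = 40, q_0 = 40*0 + 1 = 1.
  i=1: a_1=4, p_1 = 4*40 + 1 = 161, q_1 = 4*1 + 0 = 4.
  i=2: a_2=1, p_2 = 1*161 + 40 = 201, q_2 = 1*4 + 1 = 5.
  i=3: a_3=2, p_3 = 2*201 + 161 = 563, q_3 = 2*5 + 4 = 14.
  i=4: a_4=1, p_4 = 1*563 + 201 = 764, q_4 = 1*14 + 5 = 19.
  i=5: a_5=1, p_5 = 1*764 + 563 = 1327, q_5 = 1*19 + 14 = 33.
  i=6: a_6=4, p_6 = 4*1327 + 764 = 6072, q_6 = 4*33 + 19 = 151.
  i=7: a_7=2, p_7 = 2*6072 + 1327 = 13471, q_7 = 2*151 + 33 = 335.
  i=8: a_8=4, p_8 = 4*13471 + 6072 = 59956, q_8 = 4*335 + 151 = 1491.
  i=9: a_9=1, p_9 = 1*59956 + 13471 = 73427, q_9 = 1*1491 + 335 = 1826.
  i=10: a_10=1, p_10 = 1*73427 + 59956 = 133383, q_10 = 1*1826 + 1491 = 3317.
  i=11: a_11=2, p_11 = 2*133383 + 73427 = 340193, q_11 = 2*3317 + 1826 = 8460.
  i=12: a_12=1, p_12 = 1*340193 + 133383 = 473576, q_12 = 1*8460 + 3317 = 11777.
  i=13: a_13=4, p_13 = 4*473576 + 340193 = 2234497, q_13 = 4*11777 + 8460 = 55568.
Check: 2234497^2 - 1617*55568^2 = 4992976843009 - 4992976843008 = 1, so (x, y) = (2234497, 55568) solves the equation, and by the theorem it is the least positive solution.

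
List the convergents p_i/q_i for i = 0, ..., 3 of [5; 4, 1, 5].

5/1, 21/4, 26/5, 151/29

Using the convergent recurrence p_i = a_i*p_{i-1} + p_{i-2}, q_i = a_i*q_{i-1} + q_{i-2} with p_{-2}=0, p_{-1}=1, q_{-2}=1, q_{-1}=0:
  i=0: a_0=5, p_0 = 5*1 + 0 = 5, q_0 = 5*0 + 1 = 1.
  i=1: a_1=4, p_1 = 4*5 + 1 = 21, q_1 = 4*1 + 0 = 4.
  i=2: a_2=1, p_2 = 1*21 + 5 = 26, q_2 = 1*4 + 1 = 5.
  i=3: a_3=5, p_3 = 5*26 + 21 = 151, q_3 = 5*5 + 4 = 29.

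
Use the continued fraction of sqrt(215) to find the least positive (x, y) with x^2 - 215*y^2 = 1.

(x, y) = (44, 3)

First expand sqrt(215) as a continued fraction. With x_i = (sqrt(215) + m_i)/d_i and (m_0, d_0) = (0, 1): a_0 = floor(sqrt(215)) = 14, since 14^2 = 196 <= 215 < 225 = 15^2.
Iterate m_{i+1} = d_i*a_i - m_i, d_{i+1} = (215 - m_{i+1}^2)/d_i, a_{i+1} = floor((a_0 + m_{i+1})/d_{i+1}):
  m_1 = 1*14 - 0 = 14, d_1 = (215 - 14^2)/1 = 19/1 = 19, a_1 = floor((14 + 14)/19) = 1.
  m_2 = 19*1 - 14 = 5, d_2 = (215 - 5^2)/19 = 190/19 = 10, a_2 = floor((14 + 5)/10) = 1.
  m_3 = 10*1 - 5 = 5, d_3 = (215 - 5^2)/10 = 190/10 = 19, a_3 = floor((14 + 5)/19) = 1.
  m_4 = 19*1 - 5 = 14, d_4 = (215 - 14^2)/19 = 19/19 = 1, a_4 = floor((14 + 14)/1) = 28.
  m_5 = 1*28 - 14 = 14, d_5 = (215 - 14^2)/1 = 19/1 = 19: (m_5, d_5) = (m_1, d_1) = (14, 19), so from here the quotients repeat a_1, ..., a_4; the period length is 4.
So sqrt(215) = [14; (1, 1, 1, 28)] with period length k = 4.
k is even, so the fundamental solution of x^2 - 215y^2 = 1 is (p_{k-1}, q_{k-1}) = (p_3, q_3); compute convergents through index 3.
Convergents (p_i = a_i*p_{i-1} + p_{i-2}, q_i = a_i*q_{i-1} + q_{i-2} with p_{-2}=0, p_{-1}=1, q_{-2}=1, q_{-1}=0):
  i=0: a_0=14, p_0 = 14*1 + 0 = 14, q_0 = 14*0 + 1 = 1.
  i=1: a_1=1, p_1 = 1*14 + 1 = 15, q_1 = 1*1 + 0 = 1.
  i=2: a_2=1, p_2 = 1*15 + 14 = 29, q_2 = 1*1 + 1 = 2.
  i=3: a_3=1, p_3 = 1*29 + 15 = 44, q_3 = 1*2 + 1 = 3.
Check: 44^2 - 215*3^2 = 1936 - 1935 = 1, so (x, y) = (44, 3) solves the equation, and by the theorem it is the least positive solution.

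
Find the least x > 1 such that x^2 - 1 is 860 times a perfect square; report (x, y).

First expand sqrt(860) as a continued fraction. With x_i = (sqrt(860) + m_i)/d_i and (m_0, d_0) = (0, 1): a_0 = floor(sqrt(860)) = 29, since 29^2 = 841 <= 860 < 900 = 30^2.
Iterate m_{i+1} = d_i*a_i - m_i, d_{i+1} = (860 - m_{i+1}^2)/d_i, a_{i+1} = floor((a_0 + m_{i+1})/d_{i+1}):
  m_1 = 1*29 - 0 = 29, d_1 = (860 - 29^2)/1 = 19/1 = 19, a_1 = floor((29 + 29)/19) = 3.
  m_2 = 19*3 - 29 = 28, d_2 = (860 - 28^2)/19 = 76/19 = 4, a_2 = floor((29 + 28)/4) = 14.
  m_3 = 4*14 - 28 = 28, d_3 = (860 - 28^2)/4 = 76/4 = 19, a_3 = floor((29 + 28)/19) = 3.
  m_4 = 19*3 - 28 = 29, d_4 = (860 - 29^2)/19 = 19/19 = 1, a_4 = floor((29 + 29)/1) = 58.
  m_5 = 1*58 - 29 = 29, d_5 = (860 - 29^2)/1 = 19/1 = 19: (m_5, d_5) = (m_1, d_1) = (29, 19), so from here the quotients repeat a_1, ..., a_4; the period length is 4.
So sqrt(860) = [29; (3, 14, 3, 58)] with period length k = 4.
k is even, so the fundamental solution of x^2 - 860y^2 = 1 is (p_{k-1}, q_{k-1}) = (p_3, q_3); compute convergents through index 3.
Convergents (p_i = a_i*p_{i-1} + p_{i-2}, q_i = a_i*q_{i-1} + q_{i-2} with p_{-2}=0, p_{-1}=1, q_{-2}=1, q_{-1}=0):
  i=0: a_0=29, p_0 = 29*1 + 0 = 29, q_0 = 29*0 + 1 = 1.
  i=1: a_1=3, p_1 = 3*29 + 1 = 88, q_1 = 3*1 + 0 = 3.
  i=2: a_2=14, p_2 = 14*88 + 29 = 1261, q_2 = 14*3 + 1 = 43.
  i=3: a_3=3, p_3 = 3*1261 + 88 = 3871, q_3 = 3*43 + 3 = 132.
Check: 3871^2 - 860*132^2 = 14984641 - 14984640 = 1, so (x, y) = (3871, 132) solves the equation, and by the theorem it is the least positive solution.

(x, y) = (3871, 132)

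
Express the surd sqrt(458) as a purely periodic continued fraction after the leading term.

Write x_i = (sqrt(458) + m_i)/d_i with (m_0, d_0) = (0, 1). a_0 = floor(sqrt(458)) = 21, since 21^2 = 441 <= 458 < 484 = 22^2.
Iterate m_{i+1} = d_i*a_i - m_i, d_{i+1} = (458 - m_{i+1}^2)/d_i, a_{i+1} = floor((a_0 + m_{i+1})/d_{i+1}):
  m_1 = 1*21 - 0 = 21, d_1 = (458 - 21^2)/1 = 17/1 = 17, a_1 = floor((21 + 21)/17) = 2.
  m_2 = 17*2 - 21 = 13, d_2 = (458 - 13^2)/17 = 289/17 = 17, a_2 = floor((21 + 13)/17) = 2.
  m_3 = 17*2 - 13 = 21, d_3 = (458 - 21^2)/17 = 17/17 = 1, a_3 = floor((21 + 21)/1) = 42.
  m_4 = 1*42 - 21 = 21, d_4 = (458 - 21^2)/1 = 17/1 = 17: (m_4, d_4) = (m_1, d_1) = (21, 17), so from here the quotients repeat a_1, ..., a_3; the period length is 3.
Hence the expansion of sqrt(458) is a_0 = 21 followed by the repeating block 2, 2, 42 (period 3).

[21; (2, 2, 42)]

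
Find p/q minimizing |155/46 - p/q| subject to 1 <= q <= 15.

27/8

Expand x = 155/46 as a continued fraction with the Euclidean algorithm:
  155 = 3*46 + 17, so a_0 = 3.
  46 = 2*17 + 12, so a_1 = 2.
  17 = 1*12 + 5, so a_2 = 1.
  12 = 2*5 + 2, so a_3 = 2.
  5 = 2*2 + 1, so a_4 = 2.
  2 = 2*1 + 0, so a_5 = 2.
so x = [3; 2, 1, 2, 2, 2].
Convergents (p_i = a_i*p_{i-1} + p_{i-2}, q_i = a_i*q_{i-1} + q_{i-2} with p_{-2}=0, p_{-1}=1, q_{-2}=1, q_{-1}=0), until the denominator exceeds 15:
  i=0: a_0=3, p_0 = 3*1 + 0 = 3, q_0 = 3*0 + 1 = 1.
  i=1: a_1=2, p_1 = 2*3 + 1 = 7, q_1 = 2*1 + 0 = 2.
  i=2: a_2=1, p_2 = 1*7 + 3 = 10, q_2 = 1*2 + 1 = 3.
  i=3: a_3=2, p_3 = 2*10 + 7 = 27, q_3 = 2*3 + 2 = 8.
  i=4: a_4=2, p_4 = 2*27 + 10 = 64, q_4 = 2*8 + 3 = 19.
q_4 = 19 > 15, so the last convergent with denominator <= 15 is p_3/q_3 = 27/8.
The closest fraction with denominator <= 15 is either p_3/q_3 or the intermediate fraction (k*p_3 + p_2)/(k*q_3 + q_2) with the largest k >= 1 whose denominator stays <= 15; these approach x as k grows, and every other convergent or intermediate fraction in range is farther away.
Largest k: floor((15 - q_2)/q_3) = floor((15 - 3)/8) = 1.
That gives (1*27 + 10)/(1*8 + 3) = 37/11.
Compare the errors: |x - 27/8| = |155*8 - 27*46|/(46*8) = 2/368, and |x - 37/11| = |155*11 - 37*46|/(46*11) = 3/506.
Cross-multiplying, 2*506 = 1012 < 1104 = 3*368, so 2/368 is smaller: the convergent 27/8 is closer to x than 37/11.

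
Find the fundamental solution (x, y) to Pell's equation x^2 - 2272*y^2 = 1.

(x, y) = (143, 3)

First expand sqrt(2272) as a continued fraction. With x_i = (sqrt(2272) + m_i)/d_i and (m_0, d_0) = (0, 1): a_0 = floor(sqrt(2272)) = 47, since 47^2 = 2209 <= 2272 < 2304 = 48^2.
Iterate m_{i+1} = d_i*a_i - m_i, d_{i+1} = (2272 - m_{i+1}^2)/d_i, a_{i+1} = floor((a_0 + m_{i+1})/d_{i+1}):
  m_1 = 1*47 - 0 = 47, d_1 = (2272 - 47^2)/1 = 63/1 = 63, a_1 = floor((47 + 47)/63) = 1.
  m_2 = 63*1 - 47 = 16, d_2 = (2272 - 16^2)/63 = 2016/63 = 32, a_2 = floor((47 + 16)/32) = 1.
  m_3 = 32*1 - 16 = 16, d_3 = (2272 - 16^2)/32 = 2016/32 = 63, a_3 = floor((47 + 16)/63) = 1.
  m_4 = 63*1 - 16 = 47, d_4 = (2272 - 47^2)/63 = 63/63 = 1, a_4 = floor((47 + 47)/1) = 94.
  m_5 = 1*94 - 47 = 47, d_5 = (2272 - 47^2)/1 = 63/1 = 63: (m_5, d_5) = (m_1, d_1) = (47, 63), so from here the quotients repeat a_1, ..., a_4; the period length is 4.
So sqrt(2272) = [47; (1, 1, 1, 94)] with period length k = 4.
k is even, so the fundamental solution of x^2 - 2272y^2 = 1 is (p_{k-1}, q_{k-1}) = (p_3, q_3); compute convergents through index 3.
Convergents (p_i = a_i*p_{i-1} + p_{i-2}, q_i = a_i*q_{i-1} + q_{i-2} with p_{-2}=0, p_{-1}=1, q_{-2}=1, q_{-1}=0):
  i=0: a_0=47, p_0 = 47*1 + 0 = 47, q_0 = 47*0 + 1 = 1.
  i=1: a_1=1, p_1 = 1*47 + 1 = 48, q_1 = 1*1 + 0 = 1.
  i=2: a_2=1, p_2 = 1*48 + 47 = 95, q_2 = 1*1 + 1 = 2.
  i=3: a_3=1, p_3 = 1*95 + 48 = 143, q_3 = 1*2 + 1 = 3.
Check: 143^2 - 2272*3^2 = 20449 - 20448 = 1, so (x, y) = (143, 3) solves the equation, and by the theorem it is the least positive solution.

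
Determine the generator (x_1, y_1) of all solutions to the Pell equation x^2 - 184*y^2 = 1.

First expand sqrt(184) as a continued fraction. With x_i = (sqrt(184) + m_i)/d_i and (m_0, d_0) = (0, 1): a_0 = floor(sqrt(184)) = 13, since 13^2 = 169 <= 184 < 196 = 14^2.
Iterate m_{i+1} = d_i*a_i - m_i, d_{i+1} = (184 - m_{i+1}^2)/d_i, a_{i+1} = floor((a_0 + m_{i+1})/d_{i+1}):
  m_1 = 1*13 - 0 = 13, d_1 = (184 - 13^2)/1 = 15/1 = 15, a_1 = floor((13 + 13)/15) = 1.
  m_2 = 15*1 - 13 = 2, d_2 = (184 - 2^2)/15 = 180/15 = 12, a_2 = floor((13 + 2)/12) = 1.
  m_3 = 12*1 - 2 = 10, d_3 = (184 - 10^2)/12 = 84/12 = 7, a_3 = floor((13 + 10)/7) = 3.
  m_4 = 7*3 - 10 = 11, d_4 = (184 - 11^2)/7 = 63/7 = 9, a_4 = floor((13 + 11)/9) = 2.
  m_5 = 9*2 - 11 = 7, d_5 = (184 - 7^2)/9 = 135/9 = 15, a_5 = floor((13 + 7)/15) = 1.
  m_6 = 15*1 - 7 = 8, d_6 = (184 - 8^2)/15 = 120/15 = 8, a_6 = floor((13 + 8)/8) = 2.
  m_7 = 8*2 - 8 = 8, d_7 = (184 - 8^2)/8 = 120/8 = 15, a_7 = floor((13 + 8)/15) = 1.
  m_8 = 15*1 - 8 = 7, d_8 = (184 - 7^2)/15 = 135/15 = 9, a_8 = floor((13 + 7)/9) = 2.
  m_9 = 9*2 - 7 = 11, d_9 = (184 - 11^2)/9 = 63/9 = 7, a_9 = floor((13 + 11)/7) = 3.
  m_10 = 7*3 - 11 = 10, d_10 = (184 - 10^2)/7 = 84/7 = 12, a_10 = floor((13 + 10)/12) = 1.
  m_11 = 12*1 - 10 = 2, d_11 = (184 - 2^2)/12 = 180/12 = 15, a_11 = floor((13 + 2)/15) = 1.
  m_12 = 15*1 - 2 = 13, d_12 = (184 - 13^2)/15 = 15/15 = 1, a_12 = floor((13 + 13)/1) = 26.
  m_13 = 1*26 - 13 = 13, d_13 = (184 - 13^2)/1 = 15/1 = 15: (m_13, d_13) = (m_1, d_1) = (13, 15), so from here the quotients repeat a_1, ..., a_12; the period length is 12.
So sqrt(184) = [13; (1, 1, 3, 2, 1, 2, 1, 2, 3, 1, 1, 26)] with period length k = 12.
k is even, so the fundamental solution of x^2 - 184y^2 = 1 is (p_{k-1}, q_{k-1}) = (p_11, q_11); compute convergents through index 11.
Convergents (p_i = a_i*p_{i-1} + p_{i-2}, q_i = a_i*q_{i-1} + q_{i-2} with p_{-2}=0, p_{-1}=1, q_{-2}=1, q_{-1}=0):
  i=0: a_0=13, p_0 = 13*1 + 0 = 13, q_0 = 13*0 + 1 = 1.
  i=1: a_1=1, p_1 = 1*13 + 1 = 14, q_1 = 1*1 + 0 = 1.
  i=2: a_2=1, p_2 = 1*14 + 13 = 27, q_2 = 1*1 + 1 = 2.
  i=3: a_3=3, p_3 = 3*27 + 14 = 95, q_3 = 3*2 + 1 = 7.
  i=4: a_4=2, p_4 = 2*95 + 27 = 217, q_4 = 2*7 + 2 = 16.
  i=5: a_5=1, p_5 = 1*217 + 95 = 312, q_5 = 1*16 + 7 = 23.
  i=6: a_6=2, p_6 = 2*312 + 217 = 841, q_6 = 2*23 + 16 = 62.
  i=7: a_7=1, p_7 = 1*841 + 312 = 1153, q_7 = 1*62 + 23 = 85.
  i=8: a_8=2, p_8 = 2*1153 + 841 = 3147, q_8 = 2*85 + 62 = 232.
  i=9: a_9=3, p_9 = 3*3147 + 1153 = 10594, q_9 = 3*232 + 85 = 781.
  i=10: a_10=1, p_10 = 1*10594 + 3147 = 13741, q_10 = 1*781 + 232 = 1013.
  i=11: a_11=1, p_11 = 1*13741 + 10594 = 24335, q_11 = 1*1013 + 781 = 1794.
Check: 24335^2 - 184*1794^2 = 592192225 - 592192224 = 1, so (x, y) = (24335, 1794) solves the equation, and by the theorem it is the least positive solution.

(x, y) = (24335, 1794)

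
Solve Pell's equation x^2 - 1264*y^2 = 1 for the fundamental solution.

First expand sqrt(1264) as a continued fraction. With x_i = (sqrt(1264) + m_i)/d_i and (m_0, d_0) = (0, 1): a_0 = floor(sqrt(1264)) = 35, since 35^2 = 1225 <= 1264 < 1296 = 36^2.
Iterate m_{i+1} = d_i*a_i - m_i, d_{i+1} = (1264 - m_{i+1}^2)/d_i, a_{i+1} = floor((a_0 + m_{i+1})/d_{i+1}):
  m_1 = 1*35 - 0 = 35, d_1 = (1264 - 35^2)/1 = 39/1 = 39, a_1 = floor((35 + 35)/39) = 1.
  m_2 = 39*1 - 35 = 4, d_2 = (1264 - 4^2)/39 = 1248/39 = 32, a_2 = floor((35 + 4)/32) = 1.
  m_3 = 32*1 - 4 = 28, d_3 = (1264 - 28^2)/32 = 480/32 = 15, a_3 = floor((35 + 28)/15) = 4.
  m_4 = 15*4 - 28 = 32, d_4 = (1264 - 32^2)/15 = 240/15 = 16, a_4 = floor((35 + 32)/16) = 4.
  m_5 = 16*4 - 32 = 32, d_5 = (1264 - 32^2)/16 = 240/16 = 15, a_5 = floor((35 + 32)/15) = 4.
  m_6 = 15*4 - 32 = 28, d_6 = (1264 - 28^2)/15 = 480/15 = 32, a_6 = floor((35 + 28)/32) = 1.
  m_7 = 32*1 - 28 = 4, d_7 = (1264 - 4^2)/32 = 1248/32 = 39, a_7 = floor((35 + 4)/39) = 1.
  m_8 = 39*1 - 4 = 35, d_8 = (1264 - 35^2)/39 = 39/39 = 1, a_8 = floor((35 + 35)/1) = 70.
  m_9 = 1*70 - 35 = 35, d_9 = (1264 - 35^2)/1 = 39/1 = 39: (m_9, d_9) = (m_1, d_1) = (35, 39), so from here the quotients repeat a_1, ..., a_8; the period length is 8.
So sqrt(1264) = [35; (1, 1, 4, 4, 4, 1, 1, 70)] with period length k = 8.
k is even, so the fundamental solution of x^2 - 1264y^2 = 1 is (p_{k-1}, q_{k-1}) = (p_7, q_7); compute convergents through index 7.
Convergents (p_i = a_i*p_{i-1} + p_{i-2}, q_i = a_i*q_{i-1} + q_{i-2} with p_{-2}=0, p_{-1}=1, q_{-2}=1, q_{-1}=0):
  i=0: a_0=35, p_0 = 35*1 + 0 = 35, q_0 = 35*0 + 1 = 1.
  i=1: a_1=1, p_1 = 1*35 + 1 = 36, q_1 = 1*1 + 0 = 1.
  i=2: a_2=1, p_2 = 1*36 + 35 = 71, q_2 = 1*1 + 1 = 2.
  i=3: a_3=4, p_3 = 4*71 + 36 = 320, q_3 = 4*2 + 1 = 9.
  i=4: a_4=4, p_4 = 4*320 + 71 = 1351, q_4 = 4*9 + 2 = 38.
  i=5: a_5=4, p_5 = 4*1351 + 320 = 5724, q_5 = 4*38 + 9 = 161.
  i=6: a_6=1, p_6 = 1*5724 + 1351 = 7075, q_6 = 1*161 + 38 = 199.
  i=7: a_7=1, p_7 = 1*7075 + 5724 = 12799, q_7 = 1*199 + 161 = 360.
Check: 12799^2 - 1264*360^2 = 163814401 - 163814400 = 1, so (x, y) = (12799, 360) solves the equation, and by the theorem it is the least positive solution.

(x, y) = (12799, 360)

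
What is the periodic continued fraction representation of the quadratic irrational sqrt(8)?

[2; (1, 4)]

Write x_i = (sqrt(8) + m_i)/d_i with (m_0, d_0) = (0, 1). a_0 = floor(sqrt(8)) = 2, since 2^2 = 4 <= 8 < 9 = 3^2.
Iterate m_{i+1} = d_i*a_i - m_i, d_{i+1} = (8 - m_{i+1}^2)/d_i, a_{i+1} = floor((a_0 + m_{i+1})/d_{i+1}):
  m_1 = 1*2 - 0 = 2, d_1 = (8 - 2^2)/1 = 4/1 = 4, a_1 = floor((2 + 2)/4) = 1.
  m_2 = 4*1 - 2 = 2, d_2 = (8 - 2^2)/4 = 4/4 = 1, a_2 = floor((2 + 2)/1) = 4.
  m_3 = 1*4 - 2 = 2, d_3 = (8 - 2^2)/1 = 4/1 = 4: (m_3, d_3) = (m_1, d_1) = (2, 4), so from here the quotients repeat a_1, a_2; the period length is 2.
Hence the expansion of sqrt(8) is a_0 = 2 followed by the repeating block 1, 4 (period 2).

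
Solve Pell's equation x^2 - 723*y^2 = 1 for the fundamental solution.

First expand sqrt(723) as a continued fraction. With x_i = (sqrt(723) + m_i)/d_i and (m_0, d_0) = (0, 1): a_0 = floor(sqrt(723)) = 26, since 26^2 = 676 <= 723 < 729 = 27^2.
Iterate m_{i+1} = d_i*a_i - m_i, d_{i+1} = (723 - m_{i+1}^2)/d_i, a_{i+1} = floor((a_0 + m_{i+1})/d_{i+1}):
  m_1 = 1*26 - 0 = 26, d_1 = (723 - 26^2)/1 = 47/1 = 47, a_1 = floor((26 + 26)/47) = 1.
  m_2 = 47*1 - 26 = 21, d_2 = (723 - 21^2)/47 = 282/47 = 6, a_2 = floor((26 + 21)/6) = 7.
  m_3 = 6*7 - 21 = 21, d_3 = (723 - 21^2)/6 = 282/6 = 47, a_3 = floor((26 + 21)/47) = 1.
  m_4 = 47*1 - 21 = 26, d_4 = (723 - 26^2)/47 = 47/47 = 1, a_4 = floor((26 + 26)/1) = 52.
  m_5 = 1*52 - 26 = 26, d_5 = (723 - 26^2)/1 = 47/1 = 47: (m_5, d_5) = (m_1, d_1) = (26, 47), so from here the quotients repeat a_1, ..., a_4; the period length is 4.
So sqrt(723) = [26; (1, 7, 1, 52)] with period length k = 4.
k is even, so the fundamental solution of x^2 - 723y^2 = 1 is (p_{k-1}, q_{k-1}) = (p_3, q_3); compute convergents through index 3.
Convergents (p_i = a_i*p_{i-1} + p_{i-2}, q_i = a_i*q_{i-1} + q_{i-2} with p_{-2}=0, p_{-1}=1, q_{-2}=1, q_{-1}=0):
  i=0: a_0=26, p_0 = 26*1 + 0 = 26, q_0 = 26*0 + 1 = 1.
  i=1: a_1=1, p_1 = 1*26 + 1 = 27, q_1 = 1*1 + 0 = 1.
  i=2: a_2=7, p_2 = 7*27 + 26 = 215, q_2 = 7*1 + 1 = 8.
  i=3: a_3=1, p_3 = 1*215 + 27 = 242, q_3 = 1*8 + 1 = 9.
Check: 242^2 - 723*9^2 = 58564 - 58563 = 1, so (x, y) = (242, 9) solves the equation, and by the theorem it is the least positive solution.

(x, y) = (242, 9)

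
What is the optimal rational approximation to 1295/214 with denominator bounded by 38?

115/19

Expand x = 1295/214 as a continued fraction with the Euclidean algorithm:
  1295 = 6*214 + 11, so a_0 = 6.
  214 = 19*11 + 5, so a_1 = 19.
  11 = 2*5 + 1, so a_2 = 2.
  5 = 5*1 + 0, so a_3 = 5.
so x = [6; 19, 2, 5].
Convergents (p_i = a_i*p_{i-1} + p_{i-2}, q_i = a_i*q_{i-1} + q_{i-2} with p_{-2}=0, p_{-1}=1, q_{-2}=1, q_{-1}=0), until the denominator exceeds 38:
  i=0: a_0=6, p_0 = 6*1 + 0 = 6, q_0 = 6*0 + 1 = 1.
  i=1: a_1=19, p_1 = 19*6 + 1 = 115, q_1 = 19*1 + 0 = 19.
  i=2: a_2=2, p_2 = 2*115 + 6 = 236, q_2 = 2*19 + 1 = 39.
q_2 = 39 > 38, so the last convergent with denominator <= 38 is p_1/q_1 = 115/19.
The closest fraction with denominator <= 38 is either p_1/q_1 or the intermediate fraction (k*p_1 + p_0)/(k*q_1 + q_0) with the largest k >= 1 whose denominator stays <= 38; these approach x as k grows, and every other convergent or intermediate fraction in range is farther away.
Largest k: floor((38 - q_0)/q_1) = floor((38 - 1)/19) = 1.
That gives (1*115 + 6)/(1*19 + 1) = 121/20.
Compare the errors: |x - 115/19| = |1295*19 - 115*214|/(214*19) = 5/4066, and |x - 121/20| = |1295*20 - 121*214|/(214*20) = 6/4280.
Cross-multiplying, 5*4280 = 21400 < 24396 = 6*4066, so 5/4066 is smaller: the convergent 115/19 is closer to x than 121/20.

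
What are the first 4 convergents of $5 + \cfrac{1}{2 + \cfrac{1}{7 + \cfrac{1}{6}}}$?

Using the convergent recurrence p_i = a_i*p_{i-1} + p_{i-2}, q_i = a_i*q_{i-1} + q_{i-2} with p_{-2}=0, p_{-1}=1, q_{-2}=1, q_{-1}=0:
  i=0: a_0=5, p_0 = 5*1 + 0 = 5, q_0 = 5*0 + 1 = 1.
  i=1: a_1=2, p_1 = 2*5 + 1 = 11, q_1 = 2*1 + 0 = 2.
  i=2: a_2=7, p_2 = 7*11 + 5 = 82, q_2 = 7*2 + 1 = 15.
  i=3: a_3=6, p_3 = 6*82 + 11 = 503, q_3 = 6*15 + 2 = 92.

5/1, 11/2, 82/15, 503/92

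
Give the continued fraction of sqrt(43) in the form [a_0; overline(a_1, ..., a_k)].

Write x_i = (sqrt(43) + m_i)/d_i with (m_0, d_0) = (0, 1). a_0 = floor(sqrt(43)) = 6, since 6^2 = 36 <= 43 < 49 = 7^2.
Iterate m_{i+1} = d_i*a_i - m_i, d_{i+1} = (43 - m_{i+1}^2)/d_i, a_{i+1} = floor((a_0 + m_{i+1})/d_{i+1}):
  m_1 = 1*6 - 0 = 6, d_1 = (43 - 6^2)/1 = 7/1 = 7, a_1 = floor((6 + 6)/7) = 1.
  m_2 = 7*1 - 6 = 1, d_2 = (43 - 1^2)/7 = 42/7 = 6, a_2 = floor((6 + 1)/6) = 1.
  m_3 = 6*1 - 1 = 5, d_3 = (43 - 5^2)/6 = 18/6 = 3, a_3 = floor((6 + 5)/3) = 3.
  m_4 = 3*3 - 5 = 4, d_4 = (43 - 4^2)/3 = 27/3 = 9, a_4 = floor((6 + 4)/9) = 1.
  m_5 = 9*1 - 4 = 5, d_5 = (43 - 5^2)/9 = 18/9 = 2, a_5 = floor((6 + 5)/2) = 5.
  m_6 = 2*5 - 5 = 5, d_6 = (43 - 5^2)/2 = 18/2 = 9, a_6 = floor((6 + 5)/9) = 1.
  m_7 = 9*1 - 5 = 4, d_7 = (43 - 4^2)/9 = 27/9 = 3, a_7 = floor((6 + 4)/3) = 3.
  m_8 = 3*3 - 4 = 5, d_8 = (43 - 5^2)/3 = 18/3 = 6, a_8 = floor((6 + 5)/6) = 1.
  m_9 = 6*1 - 5 = 1, d_9 = (43 - 1^2)/6 = 42/6 = 7, a_9 = floor((6 + 1)/7) = 1.
  m_10 = 7*1 - 1 = 6, d_10 = (43 - 6^2)/7 = 7/7 = 1, a_10 = floor((6 + 6)/1) = 12.
  m_11 = 1*12 - 6 = 6, d_11 = (43 - 6^2)/1 = 7/1 = 7: (m_11, d_11) = (m_1, d_1) = (6, 7), so from here the quotients repeat a_1, ..., a_10; the period length is 10.
Hence the expansion of sqrt(43) is a_0 = 6 followed by the repeating block 1, 1, 3, 1, 5, 1, 3, 1, 1, 12 (period 10).

[6; overline(1, 1, 3, 1, 5, 1, 3, 1, 1, 12)]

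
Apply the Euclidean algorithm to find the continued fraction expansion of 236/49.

Run the Euclidean algorithm on 236 and 49; the successive quotients are the partial quotients a_0, a_1, ... (each step inverts the fractional part left over by the previous one):
  236 = 4*49 + 40, so a_0 = 4.
  49 = 1*40 + 9, so a_1 = 1.
  40 = 4*9 + 4, so a_2 = 4.
  9 = 2*4 + 1, so a_3 = 2.
  4 = 4*1 + 0, so a_4 = 4.
The remainder reaches 0 after 5 divisions, so the expansion has 5 partial quotients, read off in order.

[4; 1, 4, 2, 4]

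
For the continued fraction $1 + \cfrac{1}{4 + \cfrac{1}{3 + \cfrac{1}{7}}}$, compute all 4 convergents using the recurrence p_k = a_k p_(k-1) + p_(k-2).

Using the convergent recurrence p_i = a_i*p_{i-1} + p_{i-2}, q_i = a_i*q_{i-1} + q_{i-2} with p_{-2}=0, p_{-1}=1, q_{-2}=1, q_{-1}=0:
  i=0: a_0=1, p_0 = 1*1 + 0 = 1, q_0 = 1*0 + 1 = 1.
  i=1: a_1=4, p_1 = 4*1 + 1 = 5, q_1 = 4*1 + 0 = 4.
  i=2: a_2=3, p_2 = 3*5 + 1 = 16, q_2 = 3*4 + 1 = 13.
  i=3: a_3=7, p_3 = 7*16 + 5 = 117, q_3 = 7*13 + 4 = 95.

1/1, 5/4, 16/13, 117/95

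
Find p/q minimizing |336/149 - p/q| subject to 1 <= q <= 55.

Expand x = 336/149 as a continued fraction with the Euclidean algorithm:
  336 = 2*149 + 38, so a_0 = 2.
  149 = 3*38 + 35, so a_1 = 3.
  38 = 1*35 + 3, so a_2 = 1.
  35 = 11*3 + 2, so a_3 = 11.
  3 = 1*2 + 1, so a_4 = 1.
  2 = 2*1 + 0, so a_5 = 2.
so x = [2; 3, 1, 11, 1, 2].
Convergents (p_i = a_i*p_{i-1} + p_{i-2}, q_i = a_i*q_{i-1} + q_{i-2} with p_{-2}=0, p_{-1}=1, q_{-2}=1, q_{-1}=0), until the denominator exceeds 55:
  i=0: a_0=2, p_0 = 2*1 + 0 = 2, q_0 = 2*0 + 1 = 1.
  i=1: a_1=3, p_1 = 3*2 + 1 = 7, q_1 = 3*1 + 0 = 3.
  i=2: a_2=1, p_2 = 1*7 + 2 = 9, q_2 = 1*3 + 1 = 4.
  i=3: a_3=11, p_3 = 11*9 + 7 = 106, q_3 = 11*4 + 3 = 47.
  i=4: a_4=1, p_4 = 1*106 + 9 = 115, q_4 = 1*47 + 4 = 51.
  i=5: a_5=2, p_5 = 2*115 + 106 = 336, q_5 = 2*51 + 47 = 149.
q_5 = 149 > 55, so the last convergent with denominator <= 55 is p_4/q_4 = 115/51.
The closest fraction with denominator <= 55 is either p_4/q_4 or the intermediate fraction (k*p_4 + p_3)/(k*q_4 + q_3) with the largest k >= 1 whose denominator stays <= 55; these approach x as k grows, and every other convergent or intermediate fraction in range is farther away.
Largest k: floor((55 - q_3)/q_4) = floor((55 - 47)/51) = 0.
Since k = 0, no intermediate fraction beyond p_4/q_4 has denominator <= 55, so the convergent 115/51 is the closest (its error is |336*51 - 115*149|/(149*51) = 1/7599).

115/51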